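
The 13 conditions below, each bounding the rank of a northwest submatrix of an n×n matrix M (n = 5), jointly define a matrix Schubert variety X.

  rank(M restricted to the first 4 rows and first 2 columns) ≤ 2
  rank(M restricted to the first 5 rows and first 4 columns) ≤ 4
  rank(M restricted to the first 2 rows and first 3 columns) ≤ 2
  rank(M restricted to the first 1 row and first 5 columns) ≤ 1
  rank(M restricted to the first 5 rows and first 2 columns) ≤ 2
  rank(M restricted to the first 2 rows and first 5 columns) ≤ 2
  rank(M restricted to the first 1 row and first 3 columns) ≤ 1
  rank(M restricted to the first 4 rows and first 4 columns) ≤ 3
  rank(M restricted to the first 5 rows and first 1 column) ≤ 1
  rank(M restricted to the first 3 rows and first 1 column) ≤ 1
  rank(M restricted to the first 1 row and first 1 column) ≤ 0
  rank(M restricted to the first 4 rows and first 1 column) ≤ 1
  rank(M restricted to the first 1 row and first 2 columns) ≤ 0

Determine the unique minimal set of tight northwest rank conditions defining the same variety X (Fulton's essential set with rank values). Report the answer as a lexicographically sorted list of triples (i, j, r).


Computing R[i][j] = min implied NW-rank bound (n=5, 13 conditions):

  R[1]: 0  0  1  1  1
  R[2]: 1  1  2  2  2
  R[3]: 1  2  3  3  3
  R[4]: 1  2  3  3  4
  R[5]: 1  2  3  4  5

hence w(1..5) = (3, 1, 2, 5, 4).

Fulton essential set (2 of the 3 Rothe cells):

[(1, 2, 0), (4, 4, 3)]


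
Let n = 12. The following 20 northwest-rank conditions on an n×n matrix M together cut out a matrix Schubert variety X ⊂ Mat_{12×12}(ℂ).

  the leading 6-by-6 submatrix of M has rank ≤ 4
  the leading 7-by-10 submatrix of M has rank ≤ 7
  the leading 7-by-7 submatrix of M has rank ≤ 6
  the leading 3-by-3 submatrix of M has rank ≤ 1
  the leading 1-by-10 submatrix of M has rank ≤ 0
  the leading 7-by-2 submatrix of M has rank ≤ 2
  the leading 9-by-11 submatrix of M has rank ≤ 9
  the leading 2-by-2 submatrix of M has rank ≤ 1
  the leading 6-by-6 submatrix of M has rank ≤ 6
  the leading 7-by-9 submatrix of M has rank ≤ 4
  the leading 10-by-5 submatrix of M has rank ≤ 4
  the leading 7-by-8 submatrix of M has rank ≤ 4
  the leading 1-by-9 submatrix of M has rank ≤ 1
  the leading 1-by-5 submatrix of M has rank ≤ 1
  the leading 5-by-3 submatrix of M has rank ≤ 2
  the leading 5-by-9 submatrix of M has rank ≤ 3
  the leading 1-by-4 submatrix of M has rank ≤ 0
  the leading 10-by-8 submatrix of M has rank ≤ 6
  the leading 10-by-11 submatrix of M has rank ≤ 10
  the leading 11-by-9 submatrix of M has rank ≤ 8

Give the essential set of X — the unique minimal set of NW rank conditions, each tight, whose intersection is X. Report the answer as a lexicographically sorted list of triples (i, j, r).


Recovering R(i,j) via the rank-extension bound from the 20 conditions:

  row 1: 0 0 0 0 0 0 0 0 0 0 1 1
  row 2: 1 1 1 1 1 1 1 1 1 1 2 2
  row 3: 1 1 1 2 2 2 2 2 2 2 3 3
  row 4: 1 2 2 3 3 3 3 3 3 3 4 4
  row 5: 1 2 2 3 3 3 3 3 3 4 5 5
  row 6: 1 2 3 4 4 4 4 4 4 5 6 6
  row 7: 1 2 3 4 4 4 4 4 4 5 6 7
  row 8: 1 2 3 4 4 5 5 5 5 6 7 8
  row 9: 1 2 3 4 4 5 6 6 6 7 8 9
  row 10: 1 2 3 4 4 5 6 6 7 8 9 10
  row 11: 1 2 3 4 5 6 7 7 8 9 10 11
  row 12: 1 2 3 4 5 6 7 8 9 10 11 12

second differences of R give the permutation w = (11, 1, 4, 2, 10, 3, 12, 6, 7, 9, 5, 8).

7 SE-corners of the 27-cell Rothe diagram give Ess(w):

[(1, 10, 0), (3, 3, 1), (5, 3, 2), (5, 9, 3), (7, 9, 4), (10, 5, 4), (10, 8, 6)]


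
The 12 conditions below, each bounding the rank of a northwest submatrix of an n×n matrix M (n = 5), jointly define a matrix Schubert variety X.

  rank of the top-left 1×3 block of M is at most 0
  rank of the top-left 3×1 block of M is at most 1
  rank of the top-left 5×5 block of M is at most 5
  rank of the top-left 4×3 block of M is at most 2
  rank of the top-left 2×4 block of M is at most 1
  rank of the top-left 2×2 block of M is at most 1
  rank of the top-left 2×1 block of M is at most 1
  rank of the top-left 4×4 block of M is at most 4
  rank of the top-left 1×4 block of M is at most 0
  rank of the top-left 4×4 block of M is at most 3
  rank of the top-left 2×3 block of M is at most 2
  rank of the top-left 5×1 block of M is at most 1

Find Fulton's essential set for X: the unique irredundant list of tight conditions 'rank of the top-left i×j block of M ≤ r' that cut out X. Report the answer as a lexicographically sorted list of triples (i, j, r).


Reconstructing r_w from the 12 given conditions:

  row 1: 0 0 0 0 1
  row 2: 1 1 1 1 2
  row 3: 1 2 2 2 3
  row 4: 1 2 2 3 4
  row 5: 1 2 3 4 5

so w = (5, 1, 2, 4, 3).

D(w) has 5 cells with 2 SE-corners; essential set:

[(1, 4, 0), (4, 3, 2)]


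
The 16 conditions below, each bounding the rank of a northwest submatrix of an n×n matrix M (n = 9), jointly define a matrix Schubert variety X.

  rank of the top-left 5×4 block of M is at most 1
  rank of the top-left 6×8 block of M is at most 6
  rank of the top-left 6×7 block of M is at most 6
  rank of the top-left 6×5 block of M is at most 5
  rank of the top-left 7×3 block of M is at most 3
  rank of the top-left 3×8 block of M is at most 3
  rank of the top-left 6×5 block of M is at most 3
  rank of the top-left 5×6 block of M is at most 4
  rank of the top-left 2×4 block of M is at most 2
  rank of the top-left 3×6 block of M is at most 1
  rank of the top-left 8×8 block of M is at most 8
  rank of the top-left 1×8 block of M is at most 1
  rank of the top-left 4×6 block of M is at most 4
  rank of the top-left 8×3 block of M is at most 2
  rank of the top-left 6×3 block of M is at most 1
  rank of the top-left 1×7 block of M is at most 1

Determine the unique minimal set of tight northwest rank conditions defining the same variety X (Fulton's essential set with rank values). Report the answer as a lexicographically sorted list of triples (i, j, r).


The tightest implied rank at each (i,j), from the 16 conditions:

  row 1: 1 1 1 1 1 1 1 1 1
  row 2: 1 1 1 1 1 1 2 2 2
  row 3: 1 1 1 1 1 1 2 3 3
  row 4: 1 1 1 1 2 2 3 4 4
  row 5: 1 1 1 1 2 3 4 5 5
  row 6: 1 1 1 2 3 4 5 6 6
  row 7: 1 2 2 3 4 5 6 7 7
  row 8: 1 2 2 3 4 5 6 7 8
  row 9: 1 2 3 4 5 6 7 8 9

the unique w with this rank table is (1, 7, 8, 5, 6, 4, 2, 9, 3).

D(w) has 19 cells with 4 SE-corners; essential set:

[(3, 6, 1), (5, 4, 1), (6, 3, 1), (8, 3, 2)]


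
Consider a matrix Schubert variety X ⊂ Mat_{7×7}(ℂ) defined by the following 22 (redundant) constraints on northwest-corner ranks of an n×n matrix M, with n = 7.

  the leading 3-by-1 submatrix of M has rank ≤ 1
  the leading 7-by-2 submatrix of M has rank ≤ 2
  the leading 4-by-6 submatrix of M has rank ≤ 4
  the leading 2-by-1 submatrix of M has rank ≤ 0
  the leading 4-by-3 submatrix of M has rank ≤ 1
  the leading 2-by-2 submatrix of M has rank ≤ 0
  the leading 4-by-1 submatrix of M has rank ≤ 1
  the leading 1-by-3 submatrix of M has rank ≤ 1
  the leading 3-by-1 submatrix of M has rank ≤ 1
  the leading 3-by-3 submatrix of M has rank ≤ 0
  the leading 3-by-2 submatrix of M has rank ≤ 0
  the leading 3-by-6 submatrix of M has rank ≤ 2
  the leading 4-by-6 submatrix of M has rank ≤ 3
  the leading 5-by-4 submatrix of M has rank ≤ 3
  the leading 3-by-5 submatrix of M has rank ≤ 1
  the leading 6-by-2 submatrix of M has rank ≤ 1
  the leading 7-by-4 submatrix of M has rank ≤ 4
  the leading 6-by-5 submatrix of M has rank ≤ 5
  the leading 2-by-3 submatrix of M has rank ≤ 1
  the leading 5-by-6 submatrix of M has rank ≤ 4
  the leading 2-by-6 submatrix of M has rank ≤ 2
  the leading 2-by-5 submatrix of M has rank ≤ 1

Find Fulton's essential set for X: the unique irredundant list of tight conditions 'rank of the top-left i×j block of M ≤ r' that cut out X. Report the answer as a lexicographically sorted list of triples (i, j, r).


The tightest implied rank at each (i,j), from the 22 conditions:

  R[1]: 0 0 0 1 1 1 1
  R[2]: 0 0 0 1 1 2 2
  R[3]: 0 0 0 1 1 2 3
  R[4]: 1 1 1 2 2 3 4
  R[5]: 1 1 2 3 3 4 5
  R[6]: 1 1 2 3 4 5 6
  R[7]: 1 2 3 4 5 6 7

hence w(1..7) = (4, 6, 7, 1, 3, 5, 2).

Fulton essential set (3 of the 13 Rothe cells):

[(3, 3, 0), (3, 5, 1), (6, 2, 1)]


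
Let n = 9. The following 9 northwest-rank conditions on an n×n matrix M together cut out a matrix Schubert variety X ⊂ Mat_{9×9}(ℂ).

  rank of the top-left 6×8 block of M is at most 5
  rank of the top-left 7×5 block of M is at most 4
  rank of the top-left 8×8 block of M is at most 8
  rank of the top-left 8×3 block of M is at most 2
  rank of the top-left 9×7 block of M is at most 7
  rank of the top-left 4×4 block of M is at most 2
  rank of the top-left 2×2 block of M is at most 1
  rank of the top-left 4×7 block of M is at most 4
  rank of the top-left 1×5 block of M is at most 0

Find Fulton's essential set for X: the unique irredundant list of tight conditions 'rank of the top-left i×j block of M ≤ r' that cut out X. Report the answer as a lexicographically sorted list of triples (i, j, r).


Rank table r_w(9×9) implied by the 9 constraints:

  R[1]: 0 | 0 | 0 | 0 | 0 | 1 | 1 | 1 | 1
  R[2]: 1 | 1 | 1 | 1 | 1 | 2 | 2 | 2 | 2
  R[3]: 1 | 2 | 2 | 2 | 2 | 3 | 3 | 3 | 3
  R[4]: 1 | 2 | 2 | 2 | 3 | 4 | 4 | 4 | 4
  R[5]: 1 | 2 | 2 | 3 | 4 | 5 | 5 | 5 | 5
  R[6]: 1 | 2 | 2 | 3 | 4 | 5 | 5 | 5 | 6
  R[7]: 1 | 2 | 2 | 3 | 4 | 5 | 6 | 6 | 7
  R[8]: 1 | 2 | 2 | 3 | 4 | 5 | 6 | 7 | 8
  R[9]: 1 | 2 | 3 | 4 | 5 | 6 | 7 | 8 | 9

the unique w with this rank table is (6, 1, 2, 5, 4, 9, 7, 8, 3).

D(w) has 13 cells with 4 SE-corners; essential set:

[(1, 5, 0), (4, 4, 2), (6, 8, 5), (8, 3, 2)]


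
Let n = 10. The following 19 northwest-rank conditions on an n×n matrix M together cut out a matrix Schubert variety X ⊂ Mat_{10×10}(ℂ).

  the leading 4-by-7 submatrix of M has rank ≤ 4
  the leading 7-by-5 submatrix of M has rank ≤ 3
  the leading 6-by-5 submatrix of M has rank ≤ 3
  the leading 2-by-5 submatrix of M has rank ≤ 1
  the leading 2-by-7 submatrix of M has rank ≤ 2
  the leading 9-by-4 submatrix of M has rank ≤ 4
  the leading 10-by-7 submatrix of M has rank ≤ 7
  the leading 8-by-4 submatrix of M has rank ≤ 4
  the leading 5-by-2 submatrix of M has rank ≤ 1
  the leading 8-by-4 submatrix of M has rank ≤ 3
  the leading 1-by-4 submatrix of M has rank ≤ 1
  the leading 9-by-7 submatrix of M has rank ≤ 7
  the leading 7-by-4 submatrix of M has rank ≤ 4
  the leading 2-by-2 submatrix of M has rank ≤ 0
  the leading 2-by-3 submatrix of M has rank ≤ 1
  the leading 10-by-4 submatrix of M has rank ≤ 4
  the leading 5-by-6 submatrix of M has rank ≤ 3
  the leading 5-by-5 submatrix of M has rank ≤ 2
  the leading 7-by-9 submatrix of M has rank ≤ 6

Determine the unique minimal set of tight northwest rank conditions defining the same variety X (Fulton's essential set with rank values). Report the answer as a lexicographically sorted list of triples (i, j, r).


Reconstructing r_w from the 19 given conditions:

  R[1]: 0 | 0 | 1 | 1 | 1 | 1 | 1 | 1 | 1 | 1
  R[2]: 0 | 0 | 1 | 1 | 1 | 2 | 2 | 2 | 2 | 2
  R[3]: 1 | 1 | 2 | 2 | 2 | 3 | 3 | 3 | 3 | 3
  R[4]: 1 | 1 | 2 | 2 | 2 | 3 | 4 | 4 | 4 | 4
  R[5]: 1 | 1 | 2 | 2 | 2 | 3 | 4 | 5 | 5 | 5
  R[6]: 1 | 2 | 3 | 3 | 3 | 4 | 5 | 6 | 6 | 6
  R[7]: 1 | 2 | 3 | 3 | 3 | 4 | 5 | 6 | 6 | 7
  R[8]: 1 | 2 | 3 | 3 | 4 | 5 | 6 | 7 | 7 | 8
  R[9]: 1 | 2 | 3 | 4 | 5 | 6 | 7 | 8 | 8 | 9
  R[10]: 1 | 2 | 3 | 4 | 5 | 6 | 7 | 8 | 9 | 10

giving w = (3, 6, 1, 7, 8, 2, 10, 5, 4, 9) via Δ²R.

D(w) has 16 cells with 7 SE-corners; essential set:

[(2, 2, 0), (2, 5, 1), (5, 2, 1), (5, 5, 2), (7, 5, 3), (7, 9, 6), (8, 4, 3)]


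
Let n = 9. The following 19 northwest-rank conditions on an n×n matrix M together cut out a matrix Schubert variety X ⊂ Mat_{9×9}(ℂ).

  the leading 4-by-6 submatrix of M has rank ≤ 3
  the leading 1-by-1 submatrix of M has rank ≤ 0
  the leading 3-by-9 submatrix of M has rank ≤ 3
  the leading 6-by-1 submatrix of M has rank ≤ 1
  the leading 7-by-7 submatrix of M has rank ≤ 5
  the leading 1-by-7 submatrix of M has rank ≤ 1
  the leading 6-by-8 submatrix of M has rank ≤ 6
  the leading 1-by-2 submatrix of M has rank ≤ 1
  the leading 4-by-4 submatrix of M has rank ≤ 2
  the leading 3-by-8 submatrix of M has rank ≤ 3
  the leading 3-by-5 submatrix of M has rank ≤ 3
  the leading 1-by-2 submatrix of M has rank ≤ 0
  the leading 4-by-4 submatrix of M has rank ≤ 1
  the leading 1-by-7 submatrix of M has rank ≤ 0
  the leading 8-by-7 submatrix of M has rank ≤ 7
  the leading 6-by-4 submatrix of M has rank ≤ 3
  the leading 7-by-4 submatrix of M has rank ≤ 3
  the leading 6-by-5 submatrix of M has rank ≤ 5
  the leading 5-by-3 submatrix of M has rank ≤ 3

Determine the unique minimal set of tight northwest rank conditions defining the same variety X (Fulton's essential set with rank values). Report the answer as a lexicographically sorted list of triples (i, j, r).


Recovering R(i,j) via the rank-extension bound from the 19 conditions:

  row 1: 0 | 0 | 0 | 0 | 0 | 0 | 0 | 1 | 1
  row 2: 1 | 1 | 1 | 1 | 1 | 1 | 1 | 2 | 2
  row 3: 1 | 1 | 1 | 1 | 2 | 2 | 2 | 3 | 3
  row 4: 1 | 1 | 1 | 1 | 2 | 3 | 3 | 4 | 4
  row 5: 1 | 2 | 2 | 2 | 3 | 4 | 4 | 5 | 5
  row 6: 1 | 2 | 3 | 3 | 4 | 5 | 5 | 6 | 6
  row 7: 1 | 2 | 3 | 3 | 4 | 5 | 5 | 6 | 7
  row 8: 1 | 2 | 3 | 4 | 5 | 6 | 6 | 7 | 8
  row 9: 1 | 2 | 3 | 4 | 5 | 6 | 7 | 8 | 9

giving w = (8, 1, 5, 6, 2, 3, 9, 4, 7) via Δ²R.

ℓ(w)=15; the 4 essential cells (i,j,r):

[(1, 7, 0), (4, 4, 1), (7, 4, 3), (7, 7, 5)]


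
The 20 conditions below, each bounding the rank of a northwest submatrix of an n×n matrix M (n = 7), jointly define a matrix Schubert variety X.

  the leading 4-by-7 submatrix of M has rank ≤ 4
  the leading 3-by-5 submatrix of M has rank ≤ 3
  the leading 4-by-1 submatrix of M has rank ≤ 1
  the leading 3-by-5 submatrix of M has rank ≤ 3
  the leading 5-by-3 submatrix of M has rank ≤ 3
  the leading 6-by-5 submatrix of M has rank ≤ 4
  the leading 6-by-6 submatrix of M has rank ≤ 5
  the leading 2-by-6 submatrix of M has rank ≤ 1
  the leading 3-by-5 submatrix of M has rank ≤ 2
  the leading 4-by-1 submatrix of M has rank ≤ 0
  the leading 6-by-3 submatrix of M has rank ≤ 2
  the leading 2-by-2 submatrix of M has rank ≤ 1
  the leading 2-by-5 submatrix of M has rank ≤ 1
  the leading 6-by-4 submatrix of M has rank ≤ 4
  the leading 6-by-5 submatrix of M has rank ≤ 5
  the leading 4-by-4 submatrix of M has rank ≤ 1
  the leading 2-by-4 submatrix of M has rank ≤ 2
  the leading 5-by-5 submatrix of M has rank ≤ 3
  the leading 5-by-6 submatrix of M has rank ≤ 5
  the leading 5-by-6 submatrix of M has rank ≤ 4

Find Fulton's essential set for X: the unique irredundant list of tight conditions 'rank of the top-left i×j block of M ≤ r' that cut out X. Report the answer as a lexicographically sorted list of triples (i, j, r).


Recovering R(i,j) via the rank-extension bound from the 20 conditions:

  0  1  1  1  1  1  1
  0  1  1  1  1  1  2
  0  1  1  1  2  2  3
  0  1  1  1  2  3  4
  1  2  2  2  3  4  5
  1  2  2  3  4  5  6
  1  2  3  4  5  6  7

the unique w with this rank table is (2, 7, 5, 6, 1, 4, 3).

Rothe diagram D(w) (13 cells), 4 SE-corners (essential conditions):

[(2, 6, 1), (4, 1, 0), (4, 4, 1), (6, 3, 2)]


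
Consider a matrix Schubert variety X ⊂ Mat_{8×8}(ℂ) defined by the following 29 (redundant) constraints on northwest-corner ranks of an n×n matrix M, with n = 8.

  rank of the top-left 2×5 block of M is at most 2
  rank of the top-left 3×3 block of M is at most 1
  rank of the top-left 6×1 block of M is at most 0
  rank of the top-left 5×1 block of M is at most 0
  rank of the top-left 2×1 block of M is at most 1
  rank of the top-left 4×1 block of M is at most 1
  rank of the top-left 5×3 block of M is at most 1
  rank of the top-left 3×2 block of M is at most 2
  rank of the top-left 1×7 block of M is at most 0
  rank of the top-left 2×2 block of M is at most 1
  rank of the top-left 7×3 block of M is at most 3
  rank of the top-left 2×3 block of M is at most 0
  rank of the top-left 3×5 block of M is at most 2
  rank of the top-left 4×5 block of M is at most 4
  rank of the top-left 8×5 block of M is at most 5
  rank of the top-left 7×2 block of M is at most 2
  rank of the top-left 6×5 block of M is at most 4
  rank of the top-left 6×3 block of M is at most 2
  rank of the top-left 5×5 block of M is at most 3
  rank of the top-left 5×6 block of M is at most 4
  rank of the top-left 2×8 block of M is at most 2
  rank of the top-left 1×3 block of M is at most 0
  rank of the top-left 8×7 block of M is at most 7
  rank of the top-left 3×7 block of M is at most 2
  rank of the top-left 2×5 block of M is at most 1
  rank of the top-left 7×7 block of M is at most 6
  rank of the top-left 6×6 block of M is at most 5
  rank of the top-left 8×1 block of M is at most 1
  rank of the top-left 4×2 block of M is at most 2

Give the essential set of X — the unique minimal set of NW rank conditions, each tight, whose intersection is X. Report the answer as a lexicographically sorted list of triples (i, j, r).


Reconstructing r_w from the 29 given conditions:

  0  0  0  0  0  0  0  1
  0  0  0  1  1  1  1  2
  0  1  1  2  2  2  2  3
  0  1  1  2  3  3  3  4
  0  1  1  2  3  4  4  5
  0  1  2  3  4  5  5  6
  1  2  3  4  5  6  6  7
  1  2  3  4  5  6  7  8

second differences of R give the permutation w = (8, 4, 2, 5, 6, 3, 1, 7).

ℓ(w)=16; the 4 essential cells (i,j,r):

[(1, 7, 0), (2, 3, 0), (5, 3, 1), (6, 1, 0)]


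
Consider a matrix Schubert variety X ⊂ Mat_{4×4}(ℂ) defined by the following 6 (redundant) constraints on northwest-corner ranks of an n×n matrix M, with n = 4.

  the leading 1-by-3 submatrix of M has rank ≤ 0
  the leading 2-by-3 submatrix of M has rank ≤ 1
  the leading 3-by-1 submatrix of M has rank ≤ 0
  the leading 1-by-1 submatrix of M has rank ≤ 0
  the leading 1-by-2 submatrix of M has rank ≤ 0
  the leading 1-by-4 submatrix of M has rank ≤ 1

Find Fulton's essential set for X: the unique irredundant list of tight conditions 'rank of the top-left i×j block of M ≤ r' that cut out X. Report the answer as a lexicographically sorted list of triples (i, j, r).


Propagating the 6 rank bounds to every northwest block:

  0 | 0 | 0 | 1
  0 | 1 | 1 | 2
  0 | 1 | 2 | 3
  1 | 2 | 3 | 4

second differences of R give the permutation w = (4, 2, 3, 1).

2 SE-corners of the 5-cell Rothe diagram give Ess(w):

[(1, 3, 0), (3, 1, 0)]


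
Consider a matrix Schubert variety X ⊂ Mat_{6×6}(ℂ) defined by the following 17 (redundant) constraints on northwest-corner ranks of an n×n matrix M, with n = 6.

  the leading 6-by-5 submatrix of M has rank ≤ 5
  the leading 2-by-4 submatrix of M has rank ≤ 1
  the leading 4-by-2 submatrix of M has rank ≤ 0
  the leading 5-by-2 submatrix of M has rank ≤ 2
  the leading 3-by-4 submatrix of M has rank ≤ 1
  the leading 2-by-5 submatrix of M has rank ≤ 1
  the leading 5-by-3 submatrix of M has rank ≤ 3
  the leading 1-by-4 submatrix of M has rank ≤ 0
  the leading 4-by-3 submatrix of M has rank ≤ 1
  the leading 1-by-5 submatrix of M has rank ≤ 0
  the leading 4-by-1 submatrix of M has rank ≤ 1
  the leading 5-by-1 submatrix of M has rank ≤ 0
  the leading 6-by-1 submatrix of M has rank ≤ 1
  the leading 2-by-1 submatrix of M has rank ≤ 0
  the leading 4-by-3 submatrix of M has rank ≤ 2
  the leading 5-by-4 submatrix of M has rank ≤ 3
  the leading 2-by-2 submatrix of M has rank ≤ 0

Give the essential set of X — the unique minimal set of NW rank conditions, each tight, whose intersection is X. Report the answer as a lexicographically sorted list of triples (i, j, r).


Reconstructing r_w from the 17 given conditions:

  R[1]: 0, 0, 0, 0, 0, 1
  R[2]: 0, 0, 1, 1, 1, 2
  R[3]: 0, 0, 1, 1, 2, 3
  R[4]: 0, 0, 1, 2, 3, 4
  R[5]: 0, 1, 2, 3, 4, 5
  R[6]: 1, 2, 3, 4, 5, 6

giving w = (6, 3, 5, 4, 2, 1) via Δ²R.

Rothe diagram D(w) (13 cells), 4 SE-corners (essential conditions):

[(1, 5, 0), (3, 4, 1), (4, 2, 0), (5, 1, 0)]


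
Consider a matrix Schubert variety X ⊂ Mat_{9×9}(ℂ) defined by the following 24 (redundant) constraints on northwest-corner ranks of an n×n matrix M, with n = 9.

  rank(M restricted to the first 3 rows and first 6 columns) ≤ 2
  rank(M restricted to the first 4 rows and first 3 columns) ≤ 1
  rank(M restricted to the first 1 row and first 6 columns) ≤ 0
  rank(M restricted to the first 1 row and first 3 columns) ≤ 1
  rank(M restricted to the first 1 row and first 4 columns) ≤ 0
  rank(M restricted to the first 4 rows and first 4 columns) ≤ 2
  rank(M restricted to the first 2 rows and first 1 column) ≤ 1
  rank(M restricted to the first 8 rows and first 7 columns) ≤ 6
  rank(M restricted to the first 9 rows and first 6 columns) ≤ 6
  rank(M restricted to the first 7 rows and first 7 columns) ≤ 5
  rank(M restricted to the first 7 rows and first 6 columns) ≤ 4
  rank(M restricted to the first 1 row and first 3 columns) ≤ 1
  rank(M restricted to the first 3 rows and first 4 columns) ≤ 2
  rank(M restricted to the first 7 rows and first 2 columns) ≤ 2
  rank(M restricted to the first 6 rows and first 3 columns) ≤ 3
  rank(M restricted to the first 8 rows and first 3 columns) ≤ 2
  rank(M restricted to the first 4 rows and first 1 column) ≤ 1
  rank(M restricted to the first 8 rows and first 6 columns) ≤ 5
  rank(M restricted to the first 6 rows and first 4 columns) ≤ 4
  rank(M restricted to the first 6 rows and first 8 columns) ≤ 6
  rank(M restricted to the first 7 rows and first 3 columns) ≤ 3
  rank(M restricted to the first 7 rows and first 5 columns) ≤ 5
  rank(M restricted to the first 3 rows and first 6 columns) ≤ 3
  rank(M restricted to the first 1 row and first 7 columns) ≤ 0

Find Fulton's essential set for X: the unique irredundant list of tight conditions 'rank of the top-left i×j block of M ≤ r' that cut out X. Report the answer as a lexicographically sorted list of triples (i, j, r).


Computing R[i][j] = min implied NW-rank bound (n=9, 24 conditions):

  0  0  0  0  0  0  0  1  1
  1  1  1  1  1  1  1  2  2
  1  1  1  2  2  2  2  3  3
  1  1  1  2  3  3  3  4  4
  1  2  2  3  4  4  4  5  5
  1  2  2  3  4  4  5  6  6
  1  2  2  3  4  4  5  6  7
  1  2  2  3  4  5  6  7  8
  1  2  3  4  5  6  7  8  9

reading off 1-entries of Δ²R: w = (8, 1, 4, 5, 2, 7, 9, 6, 3).

Fulton essential set (4 of the 16 Rothe cells):

[(1, 7, 0), (4, 3, 1), (7, 6, 4), (8, 3, 2)]


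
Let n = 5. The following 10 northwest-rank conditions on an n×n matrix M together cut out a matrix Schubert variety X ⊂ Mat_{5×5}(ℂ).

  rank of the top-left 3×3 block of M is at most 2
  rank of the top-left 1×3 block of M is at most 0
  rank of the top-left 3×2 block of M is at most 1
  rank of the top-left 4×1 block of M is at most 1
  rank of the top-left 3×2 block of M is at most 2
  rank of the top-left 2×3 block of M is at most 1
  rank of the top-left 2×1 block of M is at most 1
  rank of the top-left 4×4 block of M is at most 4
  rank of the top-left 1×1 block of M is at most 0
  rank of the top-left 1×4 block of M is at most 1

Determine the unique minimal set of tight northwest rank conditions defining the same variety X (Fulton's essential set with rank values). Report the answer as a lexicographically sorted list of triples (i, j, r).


Rank table r_w(5×5) implied by the 10 constraints:

  i=1: 0 | 0 | 0 | 1 | 1
  i=2: 1 | 1 | 1 | 2 | 2
  i=3: 1 | 1 | 2 | 3 | 3
  i=4: 1 | 2 | 3 | 4 | 4
  i=5: 1 | 2 | 3 | 4 | 5

giving w = (4, 1, 3, 2, 5) via Δ²R.

Fulton essential set (2 of the 4 Rothe cells):

[(1, 3, 0), (3, 2, 1)]


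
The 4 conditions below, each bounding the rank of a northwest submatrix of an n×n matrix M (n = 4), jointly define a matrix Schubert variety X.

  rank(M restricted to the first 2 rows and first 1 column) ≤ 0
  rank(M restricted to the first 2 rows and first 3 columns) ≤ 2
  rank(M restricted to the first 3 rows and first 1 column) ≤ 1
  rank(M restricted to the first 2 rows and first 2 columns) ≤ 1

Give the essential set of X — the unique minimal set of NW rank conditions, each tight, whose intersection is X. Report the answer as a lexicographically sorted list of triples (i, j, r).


Computing R[i][j] = min implied NW-rank bound (n=4, 4 conditions):

  0  1  1  1
  0  1  2  2
  1  2  3  3
  1  2  3  4

hence w(1..4) = (2, 3, 1, 4).

Rothe diagram D(w) (2 cells), 1 SE-corner (essential condition):

[(2, 1, 0)]


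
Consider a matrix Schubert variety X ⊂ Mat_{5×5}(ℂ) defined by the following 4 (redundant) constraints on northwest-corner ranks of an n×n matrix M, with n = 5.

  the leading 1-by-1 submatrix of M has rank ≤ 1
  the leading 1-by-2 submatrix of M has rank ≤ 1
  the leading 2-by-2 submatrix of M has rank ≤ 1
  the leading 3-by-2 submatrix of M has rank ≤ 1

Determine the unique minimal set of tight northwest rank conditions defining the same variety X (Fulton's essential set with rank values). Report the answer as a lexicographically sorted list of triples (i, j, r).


The tightest implied rank at each (i,j), from the 4 conditions:

  row 1: 1 1 1 1 1
  row 2: 1 1 2 2 2
  row 3: 1 1 2 3 3
  row 4: 1 2 3 4 4
  row 5: 1 2 3 4 5

giving w = (1, 3, 4, 2, 5) via Δ²R.

|D(w)|=2, |Ess(w)|=1:

[(3, 2, 1)]


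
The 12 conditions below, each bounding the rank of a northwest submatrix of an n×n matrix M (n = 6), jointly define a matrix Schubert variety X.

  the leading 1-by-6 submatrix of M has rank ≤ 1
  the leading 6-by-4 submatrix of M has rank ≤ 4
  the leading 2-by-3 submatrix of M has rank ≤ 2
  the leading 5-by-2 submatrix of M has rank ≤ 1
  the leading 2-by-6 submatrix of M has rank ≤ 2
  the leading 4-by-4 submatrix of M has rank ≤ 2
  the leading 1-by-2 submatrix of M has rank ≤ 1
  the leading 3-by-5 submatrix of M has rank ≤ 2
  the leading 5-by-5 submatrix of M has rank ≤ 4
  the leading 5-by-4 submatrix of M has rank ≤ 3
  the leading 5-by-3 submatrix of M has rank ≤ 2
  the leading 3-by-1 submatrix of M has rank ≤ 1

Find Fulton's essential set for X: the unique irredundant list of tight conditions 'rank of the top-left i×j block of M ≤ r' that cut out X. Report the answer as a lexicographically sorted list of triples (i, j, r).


Recovering R(i,j) via the rank-extension bound from the 12 conditions:

  1, 1, 1, 1, 1, 1
  1, 1, 2, 2, 2, 2
  1, 1, 2, 2, 2, 3
  1, 1, 2, 2, 3, 4
  1, 1, 2, 3, 4, 5
  1, 2, 3, 4, 5, 6

reading off 1-entries of Δ²R: w = (1, 3, 6, 5, 4, 2).

Rothe diagram D(w) (7 cells), 3 SE-corners (essential conditions):

[(3, 5, 2), (4, 4, 2), (5, 2, 1)]


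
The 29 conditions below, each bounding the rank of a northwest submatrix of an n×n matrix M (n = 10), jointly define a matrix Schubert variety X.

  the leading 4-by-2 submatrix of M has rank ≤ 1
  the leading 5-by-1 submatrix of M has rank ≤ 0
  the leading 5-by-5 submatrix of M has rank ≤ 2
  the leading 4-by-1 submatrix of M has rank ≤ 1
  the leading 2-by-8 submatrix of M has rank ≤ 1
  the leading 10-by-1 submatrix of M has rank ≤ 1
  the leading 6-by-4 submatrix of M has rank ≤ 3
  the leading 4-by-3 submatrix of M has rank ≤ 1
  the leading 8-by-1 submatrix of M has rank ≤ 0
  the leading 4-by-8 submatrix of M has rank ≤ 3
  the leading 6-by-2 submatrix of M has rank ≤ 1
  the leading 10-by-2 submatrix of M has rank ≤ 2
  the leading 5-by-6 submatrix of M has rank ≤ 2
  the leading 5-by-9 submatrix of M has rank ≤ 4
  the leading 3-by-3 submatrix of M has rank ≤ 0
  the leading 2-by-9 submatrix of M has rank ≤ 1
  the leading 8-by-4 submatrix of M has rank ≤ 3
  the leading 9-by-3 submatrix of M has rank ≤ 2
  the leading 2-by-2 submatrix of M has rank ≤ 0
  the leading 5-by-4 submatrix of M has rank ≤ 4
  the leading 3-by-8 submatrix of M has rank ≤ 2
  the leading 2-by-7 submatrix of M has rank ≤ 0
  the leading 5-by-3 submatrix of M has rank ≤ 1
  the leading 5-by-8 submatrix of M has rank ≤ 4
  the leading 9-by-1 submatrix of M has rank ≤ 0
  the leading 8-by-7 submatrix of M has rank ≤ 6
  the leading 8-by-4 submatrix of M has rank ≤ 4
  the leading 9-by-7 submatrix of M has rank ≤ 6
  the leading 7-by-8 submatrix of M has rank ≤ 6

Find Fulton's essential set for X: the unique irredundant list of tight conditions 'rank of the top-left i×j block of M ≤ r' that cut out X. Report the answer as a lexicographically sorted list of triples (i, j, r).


Recovering R(i,j) via the rank-extension bound from the 29 conditions:

  R[1]: 0 0 0 0 0 0 0 1 1 1
  R[2]: 0 0 0 0 0 0 0 1 1 2
  R[3]: 0 0 0 1 1 1 1 2 2 3
  R[4]: 0 1 1 2 2 2 2 3 3 4
  R[5]: 0 1 1 2 2 2 3 4 4 5
  R[6]: 0 1 2 3 3 3 4 5 5 6
  R[7]: 0 1 2 3 4 4 5 6 6 7
  R[8]: 0 1 2 3 4 5 6 7 7 8
  R[9]: 0 1 2 3 4 5 6 7 8 9
  R[10]: 1 2 3 4 5 6 7 8 9 10

giving w = (8, 10, 4, 2, 7, 3, 5, 6, 9, 1) via Δ²R.

Fulton essential set (6 of the 27 Rothe cells):

[(2, 7, 0), (2, 9, 1), (3, 3, 0), (5, 3, 1), (5, 6, 2), (9, 1, 0)]


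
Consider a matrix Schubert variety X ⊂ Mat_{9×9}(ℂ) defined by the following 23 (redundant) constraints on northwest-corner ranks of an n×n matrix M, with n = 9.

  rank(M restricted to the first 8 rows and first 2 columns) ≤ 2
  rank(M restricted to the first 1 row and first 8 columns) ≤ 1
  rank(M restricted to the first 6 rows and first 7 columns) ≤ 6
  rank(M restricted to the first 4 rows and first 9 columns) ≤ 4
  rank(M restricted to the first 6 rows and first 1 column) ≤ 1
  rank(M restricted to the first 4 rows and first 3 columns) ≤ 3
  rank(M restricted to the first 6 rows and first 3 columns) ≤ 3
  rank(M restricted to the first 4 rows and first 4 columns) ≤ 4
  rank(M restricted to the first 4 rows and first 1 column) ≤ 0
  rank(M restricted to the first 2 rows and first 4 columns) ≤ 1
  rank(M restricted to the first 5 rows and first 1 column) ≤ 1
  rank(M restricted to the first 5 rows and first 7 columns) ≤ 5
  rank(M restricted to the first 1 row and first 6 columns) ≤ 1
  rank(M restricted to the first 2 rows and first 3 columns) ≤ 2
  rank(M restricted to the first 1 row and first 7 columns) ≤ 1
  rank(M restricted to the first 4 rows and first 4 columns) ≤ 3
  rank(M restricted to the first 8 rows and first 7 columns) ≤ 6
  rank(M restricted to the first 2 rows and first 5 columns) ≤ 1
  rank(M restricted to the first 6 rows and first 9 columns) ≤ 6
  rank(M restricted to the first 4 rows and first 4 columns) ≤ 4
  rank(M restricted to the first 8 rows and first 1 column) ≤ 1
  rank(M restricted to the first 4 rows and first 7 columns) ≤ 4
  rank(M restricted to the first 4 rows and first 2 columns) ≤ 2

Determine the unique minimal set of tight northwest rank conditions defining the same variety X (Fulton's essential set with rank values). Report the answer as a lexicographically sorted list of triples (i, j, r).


Recovering R(i,j) via the rank-extension bound from the 23 conditions:

  i=1: 0 1 1 1 1 1 1 1 1
  i=2: 0 1 1 1 1 2 2 2 2
  i=3: 0 1 2 2 2 3 3 3 3
  i=4: 0 1 2 3 3 4 4 4 4
  i=5: 1 2 3 4 4 5 5 5 5
  i=6: 1 2 3 4 5 6 6 6 6
  i=7: 1 2 3 4 5 6 6 7 7
  i=8: 1 2 3 4 5 6 6 7 8
  i=9: 1 2 3 4 5 6 7 8 9

reading off 1-entries of Δ²R: w = (2, 6, 3, 4, 1, 5, 8, 9, 7).

3 SE-corners of the 9-cell Rothe diagram give Ess(w):

[(2, 5, 1), (4, 1, 0), (8, 7, 6)]


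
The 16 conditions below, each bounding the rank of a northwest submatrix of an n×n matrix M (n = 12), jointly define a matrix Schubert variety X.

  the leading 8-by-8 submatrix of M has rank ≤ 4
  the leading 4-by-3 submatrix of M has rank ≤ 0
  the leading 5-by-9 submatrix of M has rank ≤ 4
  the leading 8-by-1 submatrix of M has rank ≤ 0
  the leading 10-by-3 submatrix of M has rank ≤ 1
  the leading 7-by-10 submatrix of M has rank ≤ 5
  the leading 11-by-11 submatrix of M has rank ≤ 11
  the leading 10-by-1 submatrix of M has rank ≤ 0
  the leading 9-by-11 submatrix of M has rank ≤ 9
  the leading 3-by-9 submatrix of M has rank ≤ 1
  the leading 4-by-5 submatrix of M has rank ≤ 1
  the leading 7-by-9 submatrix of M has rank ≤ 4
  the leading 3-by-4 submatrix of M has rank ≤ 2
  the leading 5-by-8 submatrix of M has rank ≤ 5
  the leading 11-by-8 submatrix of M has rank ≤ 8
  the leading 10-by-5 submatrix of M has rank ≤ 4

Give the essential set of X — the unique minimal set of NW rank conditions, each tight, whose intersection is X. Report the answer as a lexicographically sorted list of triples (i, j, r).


The tightest implied rank at each (i,j), from the 16 conditions:

  0, 0, 0, 1, 1, 1, 1, 1, 1, 1, 1, 1
  0, 0, 0, 1, 1, 1, 1, 1, 1, 2, 2, 2
  0, 0, 0, 1, 1, 1, 1, 1, 1, 2, 3, 3
  0, 0, 0, 1, 1, 2, 2, 2, 2, 3, 4, 4
  0, 1, 1, 2, 2, 3, 3, 3, 3, 4, 5, 5
  0, 1, 1, 2, 3, 4, 4, 4, 4, 5, 6, 6
  0, 1, 1, 2, 3, 4, 4, 4, 4, 5, 6, 7
  0, 1, 1, 2, 3, 4, 4, 4, 5, 6, 7, 8
  0, 1, 1, 2, 3, 4, 5, 5, 6, 7, 8, 9
  0, 1, 1, 2, 3, 4, 5, 6, 7, 8, 9, 10
  1, 2, 2, 3, 4, 5, 6, 7, 8, 9, 10, 11
  1, 2, 3, 4, 5, 6, 7, 8, 9, 10, 11, 12

second differences of R give the permutation w = (4, 10, 11, 6, 2, 5, 12, 9, 7, 8, 1, 3).

7 SE-corners of the 39-cell Rothe diagram give Ess(w):

[(3, 9, 1), (4, 3, 0), (4, 5, 1), (7, 9, 4), (8, 8, 4), (10, 1, 0), (10, 3, 1)]


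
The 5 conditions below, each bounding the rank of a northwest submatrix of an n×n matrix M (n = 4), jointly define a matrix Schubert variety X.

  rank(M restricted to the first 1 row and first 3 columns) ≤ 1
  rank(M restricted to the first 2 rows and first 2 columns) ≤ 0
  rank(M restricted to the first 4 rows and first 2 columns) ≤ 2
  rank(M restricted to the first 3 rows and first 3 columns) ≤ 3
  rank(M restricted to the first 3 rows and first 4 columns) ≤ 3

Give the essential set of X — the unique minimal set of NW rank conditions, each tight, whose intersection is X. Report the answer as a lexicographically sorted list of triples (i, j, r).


The tightest implied rank at each (i,j), from the 5 conditions:

  R[1]: 0, 0, 1, 1
  R[2]: 0, 0, 1, 2
  R[3]: 1, 1, 2, 3
  R[4]: 1, 2, 3, 4

so w = (3, 4, 1, 2).

Rothe diagram D(w) (4 cells), 1 SE-corner (essential condition):

[(2, 2, 0)]


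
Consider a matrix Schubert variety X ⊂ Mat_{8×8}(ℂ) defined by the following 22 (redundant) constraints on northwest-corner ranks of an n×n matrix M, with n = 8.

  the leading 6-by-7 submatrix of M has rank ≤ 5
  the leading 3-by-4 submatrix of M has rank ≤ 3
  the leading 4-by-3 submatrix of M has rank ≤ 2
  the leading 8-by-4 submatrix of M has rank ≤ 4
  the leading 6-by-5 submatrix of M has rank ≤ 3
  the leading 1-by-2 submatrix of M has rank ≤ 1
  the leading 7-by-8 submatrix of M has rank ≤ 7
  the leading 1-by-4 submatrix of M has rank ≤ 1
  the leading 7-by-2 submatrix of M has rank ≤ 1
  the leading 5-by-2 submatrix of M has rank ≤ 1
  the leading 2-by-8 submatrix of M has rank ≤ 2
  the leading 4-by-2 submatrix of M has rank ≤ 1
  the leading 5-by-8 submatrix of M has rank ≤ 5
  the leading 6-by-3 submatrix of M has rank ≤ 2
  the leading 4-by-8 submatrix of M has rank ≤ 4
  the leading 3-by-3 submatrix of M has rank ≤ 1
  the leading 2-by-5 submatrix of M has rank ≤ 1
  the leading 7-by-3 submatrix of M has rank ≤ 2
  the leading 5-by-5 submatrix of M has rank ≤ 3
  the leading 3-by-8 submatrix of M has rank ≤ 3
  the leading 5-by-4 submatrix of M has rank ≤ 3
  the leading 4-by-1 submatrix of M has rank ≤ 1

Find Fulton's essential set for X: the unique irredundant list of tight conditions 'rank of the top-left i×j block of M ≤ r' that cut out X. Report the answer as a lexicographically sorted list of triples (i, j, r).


The tightest implied rank at each (i,j), from the 22 conditions:

  1 1 1 1 1 1 1 1
  1 1 1 1 1 2 2 2
  1 1 1 2 2 3 3 3
  1 1 2 3 3 4 4 4
  1 1 2 3 3 4 5 5
  1 1 2 3 3 4 5 6
  1 1 2 3 4 5 6 7
  1 2 3 4 5 6 7 8

reading off 1-entries of Δ²R: w = (1, 6, 4, 3, 7, 8, 5, 2).

D(w) has 12 cells with 4 SE-corners; essential set:

[(2, 5, 1), (3, 3, 1), (6, 5, 3), (7, 2, 1)]


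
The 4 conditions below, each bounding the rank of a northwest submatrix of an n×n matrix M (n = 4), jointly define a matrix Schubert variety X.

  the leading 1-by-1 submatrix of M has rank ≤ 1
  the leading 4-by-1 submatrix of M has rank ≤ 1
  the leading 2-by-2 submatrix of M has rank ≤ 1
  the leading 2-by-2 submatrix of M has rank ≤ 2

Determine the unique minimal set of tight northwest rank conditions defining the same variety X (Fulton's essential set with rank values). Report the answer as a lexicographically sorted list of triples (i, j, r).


Propagating the 4 rank bounds to every northwest block:

  row 1: 1 1 1 1
  row 2: 1 1 2 2
  row 3: 1 2 3 3
  row 4: 1 2 3 4

hence w(1..4) = (1, 3, 2, 4).

Fulton essential set (the sole Rothe cell):

[(2, 2, 1)]


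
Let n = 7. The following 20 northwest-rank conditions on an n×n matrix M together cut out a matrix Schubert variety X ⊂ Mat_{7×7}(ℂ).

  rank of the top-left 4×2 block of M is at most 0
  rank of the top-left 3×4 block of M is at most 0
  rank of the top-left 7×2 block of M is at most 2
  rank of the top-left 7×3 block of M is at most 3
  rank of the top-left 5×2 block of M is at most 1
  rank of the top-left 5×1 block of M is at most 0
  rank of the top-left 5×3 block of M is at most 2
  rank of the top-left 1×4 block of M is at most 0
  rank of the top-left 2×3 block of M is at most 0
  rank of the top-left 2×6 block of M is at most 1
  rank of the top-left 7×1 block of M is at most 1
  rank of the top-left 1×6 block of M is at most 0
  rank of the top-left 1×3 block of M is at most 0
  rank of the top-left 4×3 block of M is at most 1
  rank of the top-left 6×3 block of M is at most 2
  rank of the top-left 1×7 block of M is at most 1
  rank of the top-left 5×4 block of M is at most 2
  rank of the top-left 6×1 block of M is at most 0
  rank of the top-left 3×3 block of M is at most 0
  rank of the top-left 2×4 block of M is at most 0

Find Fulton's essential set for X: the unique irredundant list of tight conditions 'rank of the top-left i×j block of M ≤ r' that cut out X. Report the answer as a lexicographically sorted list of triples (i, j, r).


Rank table r_w(7×7) implied by the 20 constraints:

  0, 0, 0, 0, 0, 0, 1
  0, 0, 0, 0, 1, 1, 2
  0, 0, 0, 0, 1, 2, 3
  0, 0, 1, 1, 2, 3, 4
  0, 1, 2, 2, 3, 4, 5
  0, 1, 2, 3, 4, 5, 6
  1, 2, 3, 4, 5, 6, 7

so w = (7, 5, 6, 3, 2, 4, 1).

4 SE-corners of the 18-cell Rothe diagram give Ess(w):

[(1, 6, 0), (3, 4, 0), (4, 2, 0), (6, 1, 0)]


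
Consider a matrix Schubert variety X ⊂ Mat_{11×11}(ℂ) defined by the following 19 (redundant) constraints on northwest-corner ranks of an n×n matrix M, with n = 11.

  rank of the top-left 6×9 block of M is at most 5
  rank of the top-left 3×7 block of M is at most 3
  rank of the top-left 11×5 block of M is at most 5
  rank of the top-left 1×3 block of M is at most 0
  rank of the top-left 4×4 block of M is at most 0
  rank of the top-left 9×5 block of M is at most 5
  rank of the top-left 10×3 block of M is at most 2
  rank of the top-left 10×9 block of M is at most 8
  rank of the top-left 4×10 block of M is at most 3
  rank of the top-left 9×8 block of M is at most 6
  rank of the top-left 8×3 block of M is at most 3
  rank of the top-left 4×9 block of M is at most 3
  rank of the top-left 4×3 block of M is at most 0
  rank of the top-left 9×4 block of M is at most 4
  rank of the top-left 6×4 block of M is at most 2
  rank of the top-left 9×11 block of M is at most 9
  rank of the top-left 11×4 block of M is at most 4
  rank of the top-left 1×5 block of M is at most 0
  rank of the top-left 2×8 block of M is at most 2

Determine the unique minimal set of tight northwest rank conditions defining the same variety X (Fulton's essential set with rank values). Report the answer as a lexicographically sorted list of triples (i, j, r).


The tightest implied rank at each (i,j), from the 19 conditions:

  R[1]: 0 | 0 | 0 | 0 | 0 | 1 | 1 | 1 | 1 | 1 | 1
  R[2]: 0 | 0 | 0 | 0 | 1 | 2 | 2 | 2 | 2 | 2 | 2
  R[3]: 0 | 0 | 0 | 0 | 1 | 2 | 3 | 3 | 3 | 3 | 3
  R[4]: 0 | 0 | 0 | 0 | 1 | 2 | 3 | 3 | 3 | 3 | 4
  R[5]: 1 | 1 | 1 | 1 | 2 | 3 | 4 | 4 | 4 | 4 | 5
  R[6]: 1 | 2 | 2 | 2 | 3 | 4 | 5 | 5 | 5 | 5 | 6
  R[7]: 1 | 2 | 2 | 3 | 4 | 5 | 6 | 6 | 6 | 6 | 7
  R[8]: 1 | 2 | 2 | 3 | 4 | 5 | 6 | 6 | 7 | 7 | 8
  R[9]: 1 | 2 | 2 | 3 | 4 | 5 | 6 | 6 | 7 | 8 | 9
  R[10]: 1 | 2 | 2 | 3 | 4 | 5 | 6 | 7 | 8 | 9 | 10
  R[11]: 1 | 2 | 3 | 4 | 5 | 6 | 7 | 8 | 9 | 10 | 11

giving w = (6, 5, 7, 11, 1, 2, 4, 9, 10, 8, 3) via Δ²R.

5 SE-corners of the 26-cell Rothe diagram give Ess(w):

[(1, 5, 0), (4, 4, 0), (4, 10, 3), (9, 8, 6), (10, 3, 2)]
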